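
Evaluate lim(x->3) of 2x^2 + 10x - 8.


Since polynomials are continuous, we use direct substitution.
lim(x->3) of 2x^2 + 10x - 8
= 2 * 3^2 + 10 * 3 - 8
= 18 + 30 - 8
= 40

40


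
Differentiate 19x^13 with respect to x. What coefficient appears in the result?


We apply the power rule: d/dx [ax^n] = a*n * x^(n-1)
d/dx [19x^13]
= 19 * 13 * x^(13-1)
= 247x^12
The coefficient is 247

247


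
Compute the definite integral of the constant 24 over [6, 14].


The integral of a constant k over [a, b] equals k * (b - a).
integral from 6 to 14 of 24 dx
= 24 * (14 - 6)
= 24 * 8
= 192

192


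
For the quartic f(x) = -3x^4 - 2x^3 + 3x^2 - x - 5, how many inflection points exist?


Inflection points occur where f''(x) = 0 and concavity changes.
f(x) = -3x^4 - 2x^3 + 3x^2 - x - 5
f'(x) = -12x^3 - 6x^2 + 6x - 1
f''(x) = -36x^2 - 12x + 6
This is a quadratic in x. Use the discriminant to count real roots.
Discriminant = (-12)^2 - 4 * (-36) * 6
= 144 - (-864)
= 1008
Since discriminant > 0, f''(x) = 0 has 2 distinct real solutions.
A quadratic with two distinct real roots changes sign at each root, so concavity changes at both.
Number of inflection points: 2

2


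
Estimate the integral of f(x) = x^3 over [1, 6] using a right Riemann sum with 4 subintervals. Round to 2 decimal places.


Right Riemann sum uses right endpoints of each subinterval.
Interval: [1, 6], n = 4
dx = (6 - 1) / 4 = 5/4
Right endpoints: [9/4, 7/2, 19/4, 6]
f values: [729/64, 343/8, 6859/64, 216]
Sum = dx * (sum of f values)
= 5/4 * 6039/16
= 30195/64 ≈ 471.80

471.80


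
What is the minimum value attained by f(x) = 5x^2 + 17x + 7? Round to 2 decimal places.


For a quadratic f(x) = ax^2 + bx + c with a > 0, the minimum is at the vertex.
Vertex x-coordinate: x = -b/(2a)
x = -(17) / (2 * 5)
x = -17/10
Substitute back to find the minimum value:
f(-17/10) = 5 * (-17/10)^2 + 17 * (-17/10) + 7
= 289/20 - 289/10 + 7
= -149/20 = -7.45

-7.45


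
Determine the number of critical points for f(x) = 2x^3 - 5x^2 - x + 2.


Find where f'(x) = 0:
f(x) = 2x^3 - 5x^2 - x + 2
f'(x) = 6x^2 - 10x - 1
This is a quadratic in x. Use the discriminant to count real roots.
Discriminant = (-10)^2 - 4 * 6 * (-1)
= 100 - (-24)
= 124
Since discriminant > 0, f'(x) = 0 has 2 real solutions.
Number of critical points: 2

2


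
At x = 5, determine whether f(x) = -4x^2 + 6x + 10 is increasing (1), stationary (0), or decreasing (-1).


Compute f'(x) to determine behavior:
f'(x) = -8x + 6
f'(5) = -8 * 5 + 6
= -40 + 6
= -34
Since f'(5) < 0, the function is decreasing (-1)

-1


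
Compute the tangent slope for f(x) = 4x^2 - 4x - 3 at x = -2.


The slope of the tangent line equals f'(x) at the point.
f(x) = 4x^2 - 4x - 3
f'(x) = 8x - 4
At x = -2:
f'(-2) = 8 * (-2) - 4
= -16 - 4
= -20

-20


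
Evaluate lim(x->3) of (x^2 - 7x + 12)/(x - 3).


Direct substitution gives 0/0, so we factor the numerator.
Factor: (x^2 - 7x + 12) = (x - 3)(x - 4)
Cancel the common factor (x - 3):
(x^2 - 7x + 12)/(x - 3) = (x - 4)
Now substitute x = 3:
= (3) - (4) = -1

-1


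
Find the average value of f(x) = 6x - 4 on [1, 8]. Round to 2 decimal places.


Average value = 1/(b-a) * integral from a to b of f(x) dx
First compute the integral of 6x - 4:
F(x) = 3x^2 - 4x
F(8) = 3 * 64 - 4 * 8 = 160
F(1) = 3 * 1 - 4 * 1 = -1
Integral = 160 - (-1) = 161
Average = 161 / (8 - 1) = 161 / 7
= 23 = 23.00

23.00


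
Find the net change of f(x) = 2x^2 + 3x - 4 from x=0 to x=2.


Net change = f(b) - f(a)
f(x) = 2x^2 + 3x - 4
Compute f(2):
f(2) = 2 * 2^2 + 3 * 2 - 4
= 8 + 6 - 4
= 10
Compute f(0):
f(0) = 2 * 0^2 + 3 * 0 - 4
= 0 + 0 - 4
= -4
Net change = 10 - (-4) = 14

14


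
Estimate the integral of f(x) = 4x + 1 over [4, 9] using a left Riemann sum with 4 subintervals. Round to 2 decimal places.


Left Riemann sum uses left endpoints of each subinterval.
Interval: [4, 9], n = 4
dx = (9 - 4) / 4 = 5/4
Left endpoints: [4, 21/4, 13/2, 31/4]
f values: [17, 22, 27, 32]
Sum = dx * (sum of f values)
= 5/4 * 98
= 245/2 = 122.50

122.50


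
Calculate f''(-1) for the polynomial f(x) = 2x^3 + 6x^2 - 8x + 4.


First derivative:
f'(x) = 6x^2 + 12x - 8
Second derivative:
f''(x) = 12x + 12
Substitute x = -1:
f''(-1) = 12 * (-1) + 12
= -12 + 12
= 0

0


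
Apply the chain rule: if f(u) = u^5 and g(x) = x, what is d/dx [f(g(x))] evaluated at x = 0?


Using the chain rule: (f(g(x)))' = f'(g(x)) * g'(x)
First, find g(0):
g(0) = 1 * 0 + 0 = 0
Next, f'(u) = 5u^4
And g'(x) = 1
So f'(g(0)) * g'(0)
= 5 * 0^4 * 1
= 5 * 0 * 1
= 0

0


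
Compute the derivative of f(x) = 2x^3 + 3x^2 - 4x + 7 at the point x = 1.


Differentiate f(x) = 2x^3 + 3x^2 - 4x + 7 term by term:
f'(x) = 6x^2 + 6x - 4
Substitute x = 1:
f'(1) = 6 * 1^2 + 6 * 1 - 4
= 6 + 6 - 4
= 8

8


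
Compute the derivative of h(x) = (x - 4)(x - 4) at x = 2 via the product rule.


Let u(x) = x - 4 and v(x) = x - 4
u'(x) = 1
v'(x) = 1
Product rule: h'(x) = u'(x)*v(x) + u(x)*v'(x)
= 1 * (x - 4) + (x - 4) * 1
At x = 2:
u(2) = 1 * 2 - 4 = -2
v(2) = 1 * 2 - 4 = -2
h'(2) = 1 * (-2) + (-2) * 1
= -2 - 2
= -4

-4


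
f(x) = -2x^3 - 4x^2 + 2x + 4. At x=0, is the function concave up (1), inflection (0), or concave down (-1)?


Concavity is determined by the sign of f''(x).
f(x) = -2x^3 - 4x^2 + 2x + 4
f'(x) = -6x^2 - 8x + 2
f''(x) = -12x - 8
f''(0) = -12 * 0 - 8
= 0 - 8
= -8
Since f''(0) < 0, the function is concave down (-1)

-1


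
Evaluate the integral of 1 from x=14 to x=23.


The integral of a constant k over [a, b] equals k * (b - a).
integral from 14 to 23 of 1 dx
= 1 * (23 - 14)
= 1 * 9
= 9

9


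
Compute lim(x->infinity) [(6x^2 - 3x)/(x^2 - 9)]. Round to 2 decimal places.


For limits at infinity with equal-degree polynomials,
we compare leading coefficients.
Numerator leading term: 6x^2
Denominator leading term: x^2
Divide both by x^2:
lim = (6 - 3/x) / (1 - 9/x^2)
As x -> infinity, the 1/x and 1/x^2 terms vanish:
= 6/1 = 6 = 6.00

6.00


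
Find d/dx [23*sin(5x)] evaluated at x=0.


Apply the chain rule to differentiate 23*sin(5x):
d/dx [23*sin(5x)]
= 23 * cos(5x) * d/dx(5x)
= 23 * 5 * cos(5x)
= 115 * cos(5x)
Evaluate at x = 0:
= 115 * cos(0)
= 115 * 1
= 115

115


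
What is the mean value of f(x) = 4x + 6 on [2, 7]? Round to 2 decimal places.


Average value = 1/(b-a) * integral from a to b of f(x) dx
First compute the integral of 4x + 6:
F(x) = 2x^2 + 6x
F(7) = 2 * 49 + 6 * 7 = 140
F(2) = 2 * 4 + 6 * 2 = 20
Integral = 140 - 20 = 120
Average = 120 / (7 - 2) = 120 / 5
= 24 = 24.00

24.00


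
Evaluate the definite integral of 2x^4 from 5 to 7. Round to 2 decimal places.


Find the antiderivative of 2x^4:
F(x) = 2/5 * x^5
Apply the Fundamental Theorem of Calculus:
F(7) - F(5)
= 2/5 * 7^5 - 2/5 * 5^5
= 2/5 * (16807 - 3125)
= 2/5 * 13682
= 27364/5 = 5472.80

5472.80


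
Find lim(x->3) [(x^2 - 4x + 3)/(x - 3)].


Direct substitution gives 0/0, so we factor the numerator.
Factor: (x^2 - 4x + 3) = (x - 3)(x - 1)
Cancel the common factor (x - 3):
(x^2 - 4x + 3)/(x - 3) = (x - 1)
Now substitute x = 3:
= (3) - (1) = 2

2


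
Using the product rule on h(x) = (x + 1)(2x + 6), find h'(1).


Let u(x) = x + 1 and v(x) = 2x + 6
u'(x) = 1
v'(x) = 2
Product rule: h'(x) = u'(x)*v(x) + u(x)*v'(x)
= 1 * (2x + 6) + (x + 1) * 2
At x = 1:
u(1) = 1 * 1 + 1 = 2
v(1) = 2 * 1 + 6 = 8
h'(1) = 1 * 8 + 2 * 2
= 8 + 4
= 12

12


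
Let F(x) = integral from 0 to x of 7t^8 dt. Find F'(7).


By the Fundamental Theorem of Calculus (Part 1):
If F(x) = integral from 0 to x of f(t) dt, then F'(x) = f(x)
Here f(t) = 7t^8
So F'(x) = 7x^8
Evaluate at x = 7:
F'(7) = 7 * 7^8
= 7 * 5764801
= 40353607

40353607


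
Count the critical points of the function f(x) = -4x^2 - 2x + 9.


Find where f'(x) = 0:
f'(x) = -8x - 2
Set f'(x) = 0:
-8x - 2 = 0
x = 2 / (-8) = -1/4
This is a linear equation in x, so there is exactly one solution.
Number of critical points: 1

1


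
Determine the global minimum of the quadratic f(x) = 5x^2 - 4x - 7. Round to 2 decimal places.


For a quadratic f(x) = ax^2 + bx + c with a > 0, the minimum is at the vertex.
Vertex x-coordinate: x = -b/(2a)
x = -(-4) / (2 * 5)
x = 4/10 = 2/5
Substitute back to find the minimum value:
f(2/5) = 5 * (2/5)^2 - 4 * (2/5) - 7
= 4/5 - 8/5 - 7
= -39/5 = -7.80

-7.80


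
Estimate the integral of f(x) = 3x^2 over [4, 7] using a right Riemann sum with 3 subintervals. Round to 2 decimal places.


Right Riemann sum uses right endpoints of each subinterval.
Interval: [4, 7], n = 3
dx = (7 - 4) / 3 = 1
Right endpoints: [5, 6, 7]
f values: [75, 108, 147]
Sum = dx * (sum of f values)
= 1 * 330
= 330 = 330.00

330.00


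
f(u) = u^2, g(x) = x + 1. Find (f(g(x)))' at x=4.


Using the chain rule: (f(g(x)))' = f'(g(x)) * g'(x)
First, find g(4):
g(4) = 1 * 4 + 1 = 5
Next, f'(u) = 2u
And g'(x) = 1
So f'(g(4)) * g'(4)
= 2 * 5 * 1
= 10

10


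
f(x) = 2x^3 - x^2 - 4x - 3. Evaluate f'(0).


Differentiate f(x) = 2x^3 - x^2 - 4x - 3 term by term:
f'(x) = 6x^2 - 2x - 4
Substitute x = 0:
f'(0) = 6 * 0^2 - 2 * 0 - 4
= 0 + 0 - 4
= -4

-4


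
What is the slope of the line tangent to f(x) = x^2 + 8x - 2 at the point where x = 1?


The slope of the tangent line equals f'(x) at the point.
f(x) = x^2 + 8x - 2
f'(x) = 2x + 8
At x = 1:
f'(1) = 2 * 1 + 8
= 2 + 8
= 10

10


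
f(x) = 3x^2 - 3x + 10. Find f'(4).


Differentiate term by term using power and sum rules:
f(x) = 3x^2 - 3x + 10
f'(x) = 6x - 3
Substitute x = 4:
f'(4) = 6 * 4 - 3
= 24 - 3
= 21

21


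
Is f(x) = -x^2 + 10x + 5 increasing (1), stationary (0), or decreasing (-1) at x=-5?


Compute f'(x) to determine behavior:
f'(x) = -2x + 10
f'(-5) = -2 * (-5) + 10
= 10 + 10
= 20
Since f'(-5) > 0, the function is increasing (1)

1


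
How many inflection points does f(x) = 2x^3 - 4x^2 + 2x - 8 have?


Inflection points occur where f''(x) = 0 and concavity changes.
f(x) = 2x^3 - 4x^2 + 2x - 8
f'(x) = 6x^2 - 8x + 2
f''(x) = 12x - 8
Set f''(x) = 0:
12x - 8 = 0
x = 8 / 12 = 2/3
Since f''(x) is linear (degree 1), it changes sign at this point.
Therefore there is exactly 1 inflection point.

1


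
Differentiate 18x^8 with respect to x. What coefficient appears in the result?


We apply the power rule: d/dx [ax^n] = a*n * x^(n-1)
d/dx [18x^8]
= 18 * 8 * x^(8-1)
= 144x^7
The coefficient is 144

144


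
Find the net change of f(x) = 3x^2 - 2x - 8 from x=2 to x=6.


Net change = f(b) - f(a)
f(x) = 3x^2 - 2x - 8
Compute f(6):
f(6) = 3 * 6^2 - 2 * 6 - 8
= 108 - 12 - 8
= 88
Compute f(2):
f(2) = 3 * 2^2 - 2 * 2 - 8
= 12 - 4 - 8
= 0
Net change = 88 - 0 = 88

88


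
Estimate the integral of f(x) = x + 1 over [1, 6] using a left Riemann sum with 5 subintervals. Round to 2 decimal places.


Left Riemann sum uses left endpoints of each subinterval.
Interval: [1, 6], n = 5
dx = (6 - 1) / 5 = 1
Left endpoints: [1, 2, 3, 4, 5]
f values: [2, 3, 4, 5, 6]
Sum = dx * (sum of f values)
= 1 * 20
= 20 = 20.00

20.00


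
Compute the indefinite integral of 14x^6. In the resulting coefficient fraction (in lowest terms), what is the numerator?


Apply the power rule for integration:
integral of ax^n dx = a/(n+1) * x^(n+1) + C
integral of 14x^6 dx
= 14/7 * x^7 + C
= 2 * x^7 + C
The coefficient in lowest terms is 2 = 2/1, so its numerator is 2

2


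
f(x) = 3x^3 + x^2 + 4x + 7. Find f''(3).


First derivative:
f'(x) = 9x^2 + 2x + 4
Second derivative:
f''(x) = 18x + 2
Substitute x = 3:
f''(3) = 18 * 3 + 2
= 54 + 2
= 56

56


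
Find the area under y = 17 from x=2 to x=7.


The area under a constant function y = 17 is a rectangle.
Width = 7 - 2 = 5
Height = 17
Area = width * height
= 5 * 17
= 85

85


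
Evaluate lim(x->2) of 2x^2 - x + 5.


Since polynomials are continuous, we use direct substitution.
lim(x->2) of 2x^2 - x + 5
= 2 * 2^2 - 1 * 2 + 5
= 8 - 2 + 5
= 11

11


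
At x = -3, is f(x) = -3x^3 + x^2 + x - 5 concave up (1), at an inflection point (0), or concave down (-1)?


Concavity is determined by the sign of f''(x).
f(x) = -3x^3 + x^2 + x - 5
f'(x) = -9x^2 + 2x + 1
f''(x) = -18x + 2
f''(-3) = -18 * (-3) + 2
= 54 + 2
= 56
Since f''(-3) > 0, the function is concave up (1)

1


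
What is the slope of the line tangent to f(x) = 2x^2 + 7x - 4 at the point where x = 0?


The slope of the tangent line equals f'(x) at the point.
f(x) = 2x^2 + 7x - 4
f'(x) = 4x + 7
At x = 0:
f'(0) = 4 * 0 + 7
= 0 + 7
= 7

7


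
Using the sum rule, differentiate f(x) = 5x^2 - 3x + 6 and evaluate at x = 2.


Differentiate term by term using power and sum rules:
f(x) = 5x^2 - 3x + 6
f'(x) = 10x - 3
Substitute x = 2:
f'(2) = 10 * 2 - 3
= 20 - 3
= 17

17


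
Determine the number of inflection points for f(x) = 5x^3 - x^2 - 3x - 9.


Inflection points occur where f''(x) = 0 and concavity changes.
f(x) = 5x^3 - x^2 - 3x - 9
f'(x) = 15x^2 - 2x - 3
f''(x) = 30x - 2
Set f''(x) = 0:
30x - 2 = 0
x = 2 / 30 = 1/15
Since f''(x) is linear (degree 1), it changes sign at this point.
Therefore there is exactly 1 inflection point.

1


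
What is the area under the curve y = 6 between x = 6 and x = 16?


The area under a constant function y = 6 is a rectangle.
Width = 16 - 6 = 10
Height = 6
Area = width * height
= 10 * 6
= 60

60


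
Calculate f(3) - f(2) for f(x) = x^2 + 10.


Net change = f(b) - f(a)
f(x) = x^2 + 10
Compute f(3):
f(3) = 1 * 3^2 + 0 * 3 + 10
= 9 + 0 + 10
= 19
Compute f(2):
f(2) = 1 * 2^2 + 0 * 2 + 10
= 4 + 0 + 10
= 14
Net change = 19 - 14 = 5

5


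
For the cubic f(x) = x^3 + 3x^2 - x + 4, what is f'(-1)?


Differentiate f(x) = x^3 + 3x^2 - x + 4 term by term:
f'(x) = 3x^2 + 6x - 1
Substitute x = -1:
f'(-1) = 3 * (-1)^2 + 6 * (-1) - 1
= 3 - 6 - 1
= -4

-4


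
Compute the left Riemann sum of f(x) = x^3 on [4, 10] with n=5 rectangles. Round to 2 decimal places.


Left Riemann sum uses left endpoints of each subinterval.
Interval: [4, 10], n = 5
dx = (10 - 4) / 5 = 6/5
Left endpoints: [4, 26/5, 32/5, 38/5, 44/5]
f values: [64, 17576/125, 32768/125, 54872/125, 85184/125]
Sum = dx * (sum of f values)
= 6/5 * 7936/5
= 47616/25 = 1904.64

1904.64


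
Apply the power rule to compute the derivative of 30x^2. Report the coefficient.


We apply the power rule: d/dx [ax^n] = a*n * x^(n-1)
d/dx [30x^2]
= 30 * 2 * x^(2-1)
= 60x
The coefficient is 60

60


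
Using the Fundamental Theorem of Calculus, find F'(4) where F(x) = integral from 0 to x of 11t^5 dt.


By the Fundamental Theorem of Calculus (Part 1):
If F(x) = integral from 0 to x of f(t) dt, then F'(x) = f(x)
Here f(t) = 11t^5
So F'(x) = 11x^5
Evaluate at x = 4:
F'(4) = 11 * 4^5
= 11 * 1024
= 11264

11264


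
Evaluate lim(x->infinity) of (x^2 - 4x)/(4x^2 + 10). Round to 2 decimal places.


For limits at infinity with equal-degree polynomials,
we compare leading coefficients.
Numerator leading term: x^2
Denominator leading term: 4x^2
Divide both by x^2:
lim = (1 - 4/x) / (4 + 10/x^2)
As x -> infinity, the 1/x and 1/x^2 terms vanish:
= 1/4 = 0.25

0.25


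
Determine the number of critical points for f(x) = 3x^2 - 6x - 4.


Find where f'(x) = 0:
f'(x) = 6x - 6
Set f'(x) = 0:
6x - 6 = 0
x = 6 / 6 = 1
This is a linear equation in x, so there is exactly one solution.
Number of critical points: 1

1


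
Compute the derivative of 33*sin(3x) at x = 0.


Apply the chain rule to differentiate 33*sin(3x):
d/dx [33*sin(3x)]
= 33 * cos(3x) * d/dx(3x)
= 33 * 3 * cos(3x)
= 99 * cos(3x)
Evaluate at x = 0:
= 99 * cos(0)
= 99 * 1
= 99

99


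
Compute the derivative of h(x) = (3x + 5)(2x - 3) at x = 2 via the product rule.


Let u(x) = 3x + 5 and v(x) = 2x - 3
u'(x) = 3
v'(x) = 2
Product rule: h'(x) = u'(x)*v(x) + u(x)*v'(x)
= 3 * (2x - 3) + (3x + 5) * 2
At x = 2:
u(2) = 3 * 2 + 5 = 11
v(2) = 2 * 2 - 3 = 1
h'(2) = 3 * 1 + 11 * 2
= 3 + 22
= 25

25


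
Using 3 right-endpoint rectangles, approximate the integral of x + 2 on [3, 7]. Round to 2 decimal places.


Right Riemann sum uses right endpoints of each subinterval.
Interval: [3, 7], n = 3
dx = (7 - 3) / 3 = 4/3
Right endpoints: [13/3, 17/3, 7]
f values: [19/3, 23/3, 9]
Sum = dx * (sum of f values)
= 4/3 * 23
= 92/3 ≈ 30.67

30.67


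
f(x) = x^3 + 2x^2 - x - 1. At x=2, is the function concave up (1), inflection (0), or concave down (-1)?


Concavity is determined by the sign of f''(x).
f(x) = x^3 + 2x^2 - x - 1
f'(x) = 3x^2 + 4x - 1
f''(x) = 6x + 4
f''(2) = 6 * 2 + 4
= 12 + 4
= 16
Since f''(2) > 0, the function is concave up (1)

1


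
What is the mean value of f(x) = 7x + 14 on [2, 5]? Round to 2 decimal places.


Average value = 1/(b-a) * integral from a to b of f(x) dx
First compute the integral of 7x + 14:
F(x) = (7/2)x^2 + 14x
F(5) = 7/2 * 25 + 14 * 5 = 315/2
F(2) = 7/2 * 4 + 14 * 2 = 42
Integral = 315/2 - 42 = 231/2
Average = (231/2) / (5 - 2) = (231/2) / 3
= 77/2 = 38.50

38.50


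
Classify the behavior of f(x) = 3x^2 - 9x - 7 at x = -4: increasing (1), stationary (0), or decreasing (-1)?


Compute f'(x) to determine behavior:
f'(x) = 6x - 9
f'(-4) = 6 * (-4) - 9
= -24 - 9
= -33
Since f'(-4) < 0, the function is decreasing (-1)

-1


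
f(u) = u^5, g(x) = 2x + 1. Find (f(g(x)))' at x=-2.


Using the chain rule: (f(g(x)))' = f'(g(x)) * g'(x)
First, find g(-2):
g(-2) = 2 * (-2) + 1 = -3
Next, f'(u) = 5u^4
And g'(x) = 2
So f'(g(-2)) * g'(-2)
= 5 * (-3)^4 * 2
= 5 * 81 * 2
= 810

810


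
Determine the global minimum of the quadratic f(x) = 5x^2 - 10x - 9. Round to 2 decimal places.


For a quadratic f(x) = ax^2 + bx + c with a > 0, the minimum is at the vertex.
Vertex x-coordinate: x = -b/(2a)
x = -(-10) / (2 * 5)
x = 10/10 = 1
Substitute back to find the minimum value:
f(1) = 5 * 1^2 - 10 * 1 - 9
= 5 - 10 - 9
= -14 = -14.00

-14.00


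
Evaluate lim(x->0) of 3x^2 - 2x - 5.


Since polynomials are continuous, we use direct substitution.
lim(x->0) of 3x^2 - 2x - 5
= 3 * 0^2 - 2 * 0 - 5
= 0 + 0 - 5
= -5

-5


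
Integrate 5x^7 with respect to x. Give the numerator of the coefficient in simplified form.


Apply the power rule for integration:
integral of ax^n dx = a/(n+1) * x^(n+1) + C
integral of 5x^7 dx
= 5/8 * x^8 + C
The coefficient in lowest terms is 5/8, and its numerator is 5

5


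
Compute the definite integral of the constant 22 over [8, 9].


The integral of a constant k over [a, b] equals k * (b - a).
integral from 8 to 9 of 22 dx
= 22 * (9 - 8)
= 22 * 1
= 22

22


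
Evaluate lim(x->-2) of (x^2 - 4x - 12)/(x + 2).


Direct substitution gives 0/0, so we factor the numerator.
Factor: (x^2 - 4x - 12) = (x + 2)(x - 6)
Cancel the common factor (x + 2):
(x^2 - 4x - 12)/(x + 2) = (x - 6)
Now substitute x = -2:
= (-2) - (6) = -8

-8


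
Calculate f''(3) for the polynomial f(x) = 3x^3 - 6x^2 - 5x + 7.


First derivative:
f'(x) = 9x^2 - 12x - 5
Second derivative:
f''(x) = 18x - 12
Substitute x = 3:
f''(3) = 18 * 3 - 12
= 54 - 12
= 42

42


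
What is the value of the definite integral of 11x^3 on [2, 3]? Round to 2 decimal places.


Find the antiderivative of 11x^3:
F(x) = 11/4 * x^4
Apply the Fundamental Theorem of Calculus:
F(3) - F(2)
= 11/4 * 3^4 - 11/4 * 2^4
= 11/4 * (81 - 16)
= 11/4 * 65
= 715/4 = 178.75

178.75


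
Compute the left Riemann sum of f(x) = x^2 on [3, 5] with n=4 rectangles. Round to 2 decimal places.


Left Riemann sum uses left endpoints of each subinterval.
Interval: [3, 5], n = 4
dx = (5 - 3) / 4 = 1/2
Left endpoints: [3, 7/2, 4, 9/2]
f values: [9, 49/4, 16, 81/4]
Sum = dx * (sum of f values)
= 1/2 * 115/2
= 115/4 = 28.75

28.75


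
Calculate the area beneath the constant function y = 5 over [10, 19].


The area under a constant function y = 5 is a rectangle.
Width = 19 - 10 = 9
Height = 5
Area = width * height
= 9 * 5
= 45

45


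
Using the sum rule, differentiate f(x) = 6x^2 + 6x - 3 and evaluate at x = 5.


Differentiate term by term using power and sum rules:
f(x) = 6x^2 + 6x - 3
f'(x) = 12x + 6
Substitute x = 5:
f'(5) = 12 * 5 + 6
= 60 + 6
= 66

66


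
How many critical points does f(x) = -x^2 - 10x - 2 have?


Find where f'(x) = 0:
f'(x) = -2x - 10
Set f'(x) = 0:
-2x - 10 = 0
x = 10 / (-2) = -5
This is a linear equation in x, so there is exactly one solution.
Number of critical points: 1

1


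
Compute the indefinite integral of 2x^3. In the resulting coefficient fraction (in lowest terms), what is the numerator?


Apply the power rule for integration:
integral of ax^n dx = a/(n+1) * x^(n+1) + C
integral of 2x^3 dx
= 2/4 * x^4 + C
= 1/2 * x^4 + C
The coefficient in lowest terms is 1/2, and its numerator is 1

1


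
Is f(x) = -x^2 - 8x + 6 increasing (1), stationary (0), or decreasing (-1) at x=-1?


Compute f'(x) to determine behavior:
f'(x) = -2x - 8
f'(-1) = -2 * (-1) - 8
= 2 - 8
= -6
Since f'(-1) < 0, the function is decreasing (-1)

-1


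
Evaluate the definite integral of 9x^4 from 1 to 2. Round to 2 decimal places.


Find the antiderivative of 9x^4:
F(x) = 9/5 * x^5
Apply the Fundamental Theorem of Calculus:
F(2) - F(1)
= 9/5 * 2^5 - 9/5 * 1^5
= 9/5 * (32 - 1)
= 9/5 * 31
= 279/5 = 55.80

55.80


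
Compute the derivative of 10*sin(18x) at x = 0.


Apply the chain rule to differentiate 10*sin(18x):
d/dx [10*sin(18x)]
= 10 * cos(18x) * d/dx(18x)
= 10 * 18 * cos(18x)
= 180 * cos(18x)
Evaluate at x = 0:
= 180 * cos(0)
= 180 * 1
= 180

180


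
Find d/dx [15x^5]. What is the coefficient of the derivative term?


We apply the power rule: d/dx [ax^n] = a*n * x^(n-1)
d/dx [15x^5]
= 15 * 5 * x^(5-1)
= 75x^4
The coefficient is 75

75


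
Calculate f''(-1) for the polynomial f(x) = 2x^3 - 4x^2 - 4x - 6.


First derivative:
f'(x) = 6x^2 - 8x - 4
Second derivative:
f''(x) = 12x - 8
Substitute x = -1:
f''(-1) = 12 * (-1) - 8
= -12 - 8
= -20

-20


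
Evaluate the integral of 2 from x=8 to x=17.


The integral of a constant k over [a, b] equals k * (b - a).
integral from 8 to 17 of 2 dx
= 2 * (17 - 8)
= 2 * 9
= 18

18


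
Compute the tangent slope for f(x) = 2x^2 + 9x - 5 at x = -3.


The slope of the tangent line equals f'(x) at the point.
f(x) = 2x^2 + 9x - 5
f'(x) = 4x + 9
At x = -3:
f'(-3) = 4 * (-3) + 9
= -12 + 9
= -3

-3


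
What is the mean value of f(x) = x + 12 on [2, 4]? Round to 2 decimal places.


Average value = 1/(b-a) * integral from a to b of f(x) dx
First compute the integral of x + 12:
F(x) = (1/2)x^2 + 12x
F(4) = 1/2 * 16 + 12 * 4 = 56
F(2) = 1/2 * 4 + 12 * 2 = 26
Integral = 56 - 26 = 30
Average = 30 / (4 - 2) = 30 / 2
= 15 = 15.00

15.00


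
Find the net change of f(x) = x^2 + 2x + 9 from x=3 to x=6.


Net change = f(b) - f(a)
f(x) = x^2 + 2x + 9
Compute f(6):
f(6) = 1 * 6^2 + 2 * 6 + 9
= 36 + 12 + 9
= 57
Compute f(3):
f(3) = 1 * 3^2 + 2 * 3 + 9
= 9 + 6 + 9
= 24
Net change = 57 - 24 = 33

33


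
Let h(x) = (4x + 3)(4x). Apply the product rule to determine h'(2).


Let u(x) = 4x + 3 and v(x) = 4x
u'(x) = 4
v'(x) = 4
Product rule: h'(x) = u'(x)*v(x) + u(x)*v'(x)
= 4 * (4x) + (4x + 3) * 4
At x = 2:
u(2) = 4 * 2 + 3 = 11
v(2) = 4 * 2 + 0 = 8
h'(2) = 4 * 8 + 11 * 4
= 32 + 44
= 76

76


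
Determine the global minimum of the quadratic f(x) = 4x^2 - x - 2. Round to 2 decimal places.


For a quadratic f(x) = ax^2 + bx + c with a > 0, the minimum is at the vertex.
Vertex x-coordinate: x = -b/(2a)
x = -(-1) / (2 * 4)
x = 1/8
Substitute back to find the minimum value:
f(1/8) = 4 * (1/8)^2 - 1 * (1/8) - 2
= 1/16 - 1/8 - 2
= -33/16 ≈ -2.06

-2.06


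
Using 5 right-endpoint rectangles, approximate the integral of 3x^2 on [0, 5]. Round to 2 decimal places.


Right Riemann sum uses right endpoints of each subinterval.
Interval: [0, 5], n = 5
dx = (5 - 0) / 5 = 1
Right endpoints: [1, 2, 3, 4, 5]
f values: [3, 12, 27, 48, 75]
Sum = dx * (sum of f values)
= 1 * 165
= 165 = 165.00

165.00


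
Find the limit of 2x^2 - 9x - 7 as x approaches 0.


Since polynomials are continuous, we use direct substitution.
lim(x->0) of 2x^2 - 9x - 7
= 2 * 0^2 - 9 * 0 - 7
= 0 + 0 - 7
= -7

-7


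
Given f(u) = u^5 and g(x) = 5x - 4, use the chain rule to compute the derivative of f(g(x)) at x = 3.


Using the chain rule: (f(g(x)))' = f'(g(x)) * g'(x)
First, find g(3):
g(3) = 5 * 3 - 4 = 11
Next, f'(u) = 5u^4
And g'(x) = 5
So f'(g(3)) * g'(3)
= 5 * 11^4 * 5
= 5 * 14641 * 5
= 366025

366025


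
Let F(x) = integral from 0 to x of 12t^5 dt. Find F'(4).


By the Fundamental Theorem of Calculus (Part 1):
If F(x) = integral from 0 to x of f(t) dt, then F'(x) = f(x)
Here f(t) = 12t^5
So F'(x) = 12x^5
Evaluate at x = 4:
F'(4) = 12 * 4^5
= 12 * 1024
= 12288

12288


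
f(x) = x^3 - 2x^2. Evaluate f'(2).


Differentiate f(x) = x^3 - 2x^2 term by term:
f'(x) = 3x^2 - 4x
Substitute x = 2:
f'(2) = 3 * 2^2 - 4 * 2 + 0
= 12 - 8 + 0
= 4

4


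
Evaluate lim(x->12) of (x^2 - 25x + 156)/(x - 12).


Direct substitution gives 0/0, so we factor the numerator.
Factor: (x^2 - 25x + 156) = (x - 12)(x - 13)
Cancel the common factor (x - 12):
(x^2 - 25x + 156)/(x - 12) = (x - 13)
Now substitute x = 12:
= (12) - (13) = -1

-1


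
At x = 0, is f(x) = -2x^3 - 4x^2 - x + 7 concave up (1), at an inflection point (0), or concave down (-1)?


Concavity is determined by the sign of f''(x).
f(x) = -2x^3 - 4x^2 - x + 7
f'(x) = -6x^2 - 8x - 1
f''(x) = -12x - 8
f''(0) = -12 * 0 - 8
= 0 - 8
= -8
Since f''(0) < 0, the function is concave down (-1)

-1


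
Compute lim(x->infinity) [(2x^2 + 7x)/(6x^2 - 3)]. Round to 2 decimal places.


For limits at infinity with equal-degree polynomials,
we compare leading coefficients.
Numerator leading term: 2x^2
Denominator leading term: 6x^2
Divide both by x^2:
lim = (2 + 7/x) / (6 - 3/x^2)
As x -> infinity, the 1/x and 1/x^2 terms vanish:
= 2/6 = 1/3 ≈ 0.33

0.33


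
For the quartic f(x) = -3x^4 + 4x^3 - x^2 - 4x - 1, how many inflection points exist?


Inflection points occur where f''(x) = 0 and concavity changes.
f(x) = -3x^4 + 4x^3 - x^2 - 4x - 1
f'(x) = -12x^3 + 12x^2 - 2x - 4
f''(x) = -36x^2 + 24x - 2
This is a quadratic in x. Use the discriminant to count real roots.
Discriminant = (24)^2 - 4 * (-36) * (-2)
= 576 - 288
= 288
Since discriminant > 0, f''(x) = 0 has 2 distinct real solutions.
A quadratic with two distinct real roots changes sign at each root, so concavity changes at both.
Number of inflection points: 2

2


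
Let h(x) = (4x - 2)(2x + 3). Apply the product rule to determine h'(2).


Let u(x) = 4x - 2 and v(x) = 2x + 3
u'(x) = 4
v'(x) = 2
Product rule: h'(x) = u'(x)*v(x) + u(x)*v'(x)
= 4 * (2x + 3) + (4x - 2) * 2
At x = 2:
u(2) = 4 * 2 - 2 = 6
v(2) = 2 * 2 + 3 = 7
h'(2) = 4 * 7 + 6 * 2
= 28 + 12
= 40

40


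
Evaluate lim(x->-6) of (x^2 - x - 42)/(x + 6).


Direct substitution gives 0/0, so we factor the numerator.
Factor: (x^2 - x - 42) = (x + 6)(x - 7)
Cancel the common factor (x + 6):
(x^2 - x - 42)/(x + 6) = (x - 7)
Now substitute x = -6:
= (-6) - (7) = -13

-13


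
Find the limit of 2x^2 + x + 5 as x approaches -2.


Since polynomials are continuous, we use direct substitution.
lim(x->-2) of 2x^2 + x + 5
= 2 * (-2)^2 + 1 * (-2) + 5
= 8 - 2 + 5
= 11

11


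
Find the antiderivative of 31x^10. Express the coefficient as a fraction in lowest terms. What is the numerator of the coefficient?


Apply the power rule for integration:
integral of ax^n dx = a/(n+1) * x^(n+1) + C
integral of 31x^10 dx
= 31/11 * x^11 + C
The coefficient in lowest terms is 31/11, and its numerator is 31

31


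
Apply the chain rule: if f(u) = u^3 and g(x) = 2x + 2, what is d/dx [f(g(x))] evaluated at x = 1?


Using the chain rule: (f(g(x)))' = f'(g(x)) * g'(x)
First, find g(1):
g(1) = 2 * 1 + 2 = 4
Next, f'(u) = 3u^2
And g'(x) = 2
So f'(g(1)) * g'(1)
= 3 * 4^2 * 2
= 3 * 16 * 2
= 96

96


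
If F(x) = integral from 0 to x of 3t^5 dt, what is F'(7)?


By the Fundamental Theorem of Calculus (Part 1):
If F(x) = integral from 0 to x of f(t) dt, then F'(x) = f(x)
Here f(t) = 3t^5
So F'(x) = 3x^5
Evaluate at x = 7:
F'(7) = 3 * 7^5
= 3 * 16807
= 50421

50421


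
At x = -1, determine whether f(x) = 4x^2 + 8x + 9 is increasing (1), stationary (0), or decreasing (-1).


Compute f'(x) to determine behavior:
f'(x) = 8x + 8
f'(-1) = 8 * (-1) + 8
= -8 + 8
= 0
Since f'(-1) = 0, the function is stationary (0)

0


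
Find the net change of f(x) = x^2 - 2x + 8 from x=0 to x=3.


Net change = f(b) - f(a)
f(x) = x^2 - 2x + 8
Compute f(3):
f(3) = 1 * 3^2 - 2 * 3 + 8
= 9 - 6 + 8
= 11
Compute f(0):
f(0) = 1 * 0^2 - 2 * 0 + 8
= 0 + 0 + 8
= 8
Net change = 11 - 8 = 3

3


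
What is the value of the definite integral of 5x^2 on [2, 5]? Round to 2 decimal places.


Find the antiderivative of 5x^2:
F(x) = 5/3 * x^3
Apply the Fundamental Theorem of Calculus:
F(5) - F(2)
= 5/3 * 5^3 - 5/3 * 2^3
= 5/3 * (125 - 8)
= 5/3 * 117
= 195 = 195.00

195.00


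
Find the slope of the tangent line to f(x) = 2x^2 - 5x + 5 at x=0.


The slope of the tangent line equals f'(x) at the point.
f(x) = 2x^2 - 5x + 5
f'(x) = 4x - 5
At x = 0:
f'(0) = 4 * 0 - 5
= 0 - 5
= -5

-5


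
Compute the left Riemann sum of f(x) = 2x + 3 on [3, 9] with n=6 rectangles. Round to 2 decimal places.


Left Riemann sum uses left endpoints of each subinterval.
Interval: [3, 9], n = 6
dx = (9 - 3) / 6 = 1
Left endpoints: [3, 4, 5, 6, 7, 8]
f values: [9, 11, 13, 15, 17, 19]
Sum = dx * (sum of f values)
= 1 * 84
= 84 = 84.00

84.00


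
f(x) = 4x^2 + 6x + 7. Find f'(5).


Differentiate term by term using power and sum rules:
f(x) = 4x^2 + 6x + 7
f'(x) = 8x + 6
Substitute x = 5:
f'(5) = 8 * 5 + 6
= 40 + 6
= 46

46


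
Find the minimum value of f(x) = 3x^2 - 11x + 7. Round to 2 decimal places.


For a quadratic f(x) = ax^2 + bx + c with a > 0, the minimum is at the vertex.
Vertex x-coordinate: x = -b/(2a)
x = -(-11) / (2 * 3)
x = 11/6
Substitute back to find the minimum value:
f(11/6) = 3 * (11/6)^2 - 11 * (11/6) + 7
= 121/12 - 121/6 + 7
= -37/12 ≈ -3.08

-3.08


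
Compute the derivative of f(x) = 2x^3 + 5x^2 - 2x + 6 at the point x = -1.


Differentiate f(x) = 2x^3 + 5x^2 - 2x + 6 term by term:
f'(x) = 6x^2 + 10x - 2
Substitute x = -1:
f'(-1) = 6 * (-1)^2 + 10 * (-1) - 2
= 6 - 10 - 2
= -6

-6


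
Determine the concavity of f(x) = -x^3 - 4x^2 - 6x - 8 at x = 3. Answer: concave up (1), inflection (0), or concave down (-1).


Concavity is determined by the sign of f''(x).
f(x) = -x^3 - 4x^2 - 6x - 8
f'(x) = -3x^2 - 8x - 6
f''(x) = -6x - 8
f''(3) = -6 * 3 - 8
= -18 - 8
= -26
Since f''(3) < 0, the function is concave down (-1)

-1


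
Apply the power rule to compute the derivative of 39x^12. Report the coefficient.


We apply the power rule: d/dx [ax^n] = a*n * x^(n-1)
d/dx [39x^12]
= 39 * 12 * x^(12-1)
= 468x^11
The coefficient is 468

468


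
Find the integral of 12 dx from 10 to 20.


The integral of a constant k over [a, b] equals k * (b - a).
integral from 10 to 20 of 12 dx
= 12 * (20 - 10)
= 12 * 10
= 120

120


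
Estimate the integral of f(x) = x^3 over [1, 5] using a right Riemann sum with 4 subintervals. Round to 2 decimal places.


Right Riemann sum uses right endpoints of each subinterval.
Interval: [1, 5], n = 4
dx = (5 - 1) / 4 = 1
Right endpoints: [2, 3, 4, 5]
f values: [8, 27, 64, 125]
Sum = dx * (sum of f values)
= 1 * 224
= 224 = 224.00

224.00


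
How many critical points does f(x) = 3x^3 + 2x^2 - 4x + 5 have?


Find where f'(x) = 0:
f(x) = 3x^3 + 2x^2 - 4x + 5
f'(x) = 9x^2 + 4x - 4
This is a quadratic in x. Use the discriminant to count real roots.
Discriminant = (4)^2 - 4 * 9 * (-4)
= 16 - (-144)
= 160
Since discriminant > 0, f'(x) = 0 has 2 real solutions.
Number of critical points: 2

2


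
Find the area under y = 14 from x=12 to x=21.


The area under a constant function y = 14 is a rectangle.
Width = 21 - 12 = 9
Height = 14
Area = width * height
= 9 * 14
= 126

126


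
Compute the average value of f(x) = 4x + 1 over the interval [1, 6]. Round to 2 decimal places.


Average value = 1/(b-a) * integral from a to b of f(x) dx
First compute the integral of 4x + 1:
F(x) = 2x^2 + x
F(6) = 2 * 36 + 1 * 6 = 78
F(1) = 2 * 1 + 1 * 1 = 3
Integral = 78 - 3 = 75
Average = 75 / (6 - 1) = 75 / 5
= 15 = 15.00

15.00


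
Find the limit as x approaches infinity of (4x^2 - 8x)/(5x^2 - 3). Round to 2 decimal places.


For limits at infinity with equal-degree polynomials,
we compare leading coefficients.
Numerator leading term: 4x^2
Denominator leading term: 5x^2
Divide both by x^2:
lim = (4 - 8/x) / (5 - 3/x^2)
As x -> infinity, the 1/x and 1/x^2 terms vanish:
= 4/5 = 0.80

0.80


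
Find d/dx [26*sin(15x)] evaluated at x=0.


Apply the chain rule to differentiate 26*sin(15x):
d/dx [26*sin(15x)]
= 26 * cos(15x) * d/dx(15x)
= 26 * 15 * cos(15x)
= 390 * cos(15x)
Evaluate at x = 0:
= 390 * cos(0)
= 390 * 1
= 390

390


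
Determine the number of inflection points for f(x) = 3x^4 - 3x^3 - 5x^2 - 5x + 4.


Inflection points occur where f''(x) = 0 and concavity changes.
f(x) = 3x^4 - 3x^3 - 5x^2 - 5x + 4
f'(x) = 12x^3 - 9x^2 - 10x - 5
f''(x) = 36x^2 - 18x - 10
This is a quadratic in x. Use the discriminant to count real roots.
Discriminant = (-18)^2 - 4 * 36 * (-10)
= 324 - (-1440)
= 1764
Since discriminant > 0, f''(x) = 0 has 2 distinct real solutions.
A quadratic with two distinct real roots changes sign at each root, so concavity changes at both.
Number of inflection points: 2

2


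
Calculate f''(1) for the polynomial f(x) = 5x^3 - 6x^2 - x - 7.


First derivative:
f'(x) = 15x^2 - 12x - 1
Second derivative:
f''(x) = 30x - 12
Substitute x = 1:
f''(1) = 30 * 1 - 12
= 30 - 12
= 18

18


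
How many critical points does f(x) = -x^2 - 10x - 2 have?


Find where f'(x) = 0:
f'(x) = -2x - 10
Set f'(x) = 0:
-2x - 10 = 0
x = 10 / (-2) = -5
This is a linear equation in x, so there is exactly one solution.
Number of critical points: 1

1


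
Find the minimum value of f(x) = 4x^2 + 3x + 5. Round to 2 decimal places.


For a quadratic f(x) = ax^2 + bx + c with a > 0, the minimum is at the vertex.
Vertex x-coordinate: x = -b/(2a)
x = -(3) / (2 * 4)
x = -3/8
Substitute back to find the minimum value:
f(-3/8) = 4 * (-3/8)^2 + 3 * (-3/8) + 5
= 9/16 - 9/8 + 5
= 71/16 ≈ 4.44

4.44


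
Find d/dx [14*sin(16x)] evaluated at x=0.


Apply the chain rule to differentiate 14*sin(16x):
d/dx [14*sin(16x)]
= 14 * cos(16x) * d/dx(16x)
= 14 * 16 * cos(16x)
= 224 * cos(16x)
Evaluate at x = 0:
= 224 * cos(0)
= 224 * 1
= 224

224


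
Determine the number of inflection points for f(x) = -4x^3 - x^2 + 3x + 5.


Inflection points occur where f''(x) = 0 and concavity changes.
f(x) = -4x^3 - x^2 + 3x + 5
f'(x) = -12x^2 - 2x + 3
f''(x) = -24x - 2
Set f''(x) = 0:
-24x - 2 = 0
x = 2 / (-24) = -1/12
Since f''(x) is linear (degree 1), it changes sign at this point.
Therefore there is exactly 1 inflection point.

1


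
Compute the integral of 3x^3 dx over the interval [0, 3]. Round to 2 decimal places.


Find the antiderivative of 3x^3:
F(x) = 3/4 * x^4
Apply the Fundamental Theorem of Calculus:
F(3) - F(0)
= 3/4 * 3^4 - 3/4 * 0^4
= 3/4 * (81 - 0)
= 3/4 * 81
= 243/4 = 60.75

60.75


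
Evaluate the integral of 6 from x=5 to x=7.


The integral of a constant k over [a, b] equals k * (b - a).
integral from 5 to 7 of 6 dx
= 6 * (7 - 5)
= 6 * 2
= 12

12


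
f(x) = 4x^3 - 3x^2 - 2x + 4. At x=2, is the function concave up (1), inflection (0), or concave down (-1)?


Concavity is determined by the sign of f''(x).
f(x) = 4x^3 - 3x^2 - 2x + 4
f'(x) = 12x^2 - 6x - 2
f''(x) = 24x - 6
f''(2) = 24 * 2 - 6
= 48 - 6
= 42
Since f''(2) > 0, the function is concave up (1)

1


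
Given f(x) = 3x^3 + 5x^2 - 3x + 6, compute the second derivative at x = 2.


First derivative:
f'(x) = 9x^2 + 10x - 3
Second derivative:
f''(x) = 18x + 10
Substitute x = 2:
f''(2) = 18 * 2 + 10
= 36 + 10
= 46

46


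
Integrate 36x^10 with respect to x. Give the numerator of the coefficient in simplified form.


Apply the power rule for integration:
integral of ax^n dx = a/(n+1) * x^(n+1) + C
integral of 36x^10 dx
= 36/11 * x^11 + C
The coefficient in lowest terms is 36/11, and its numerator is 36

36


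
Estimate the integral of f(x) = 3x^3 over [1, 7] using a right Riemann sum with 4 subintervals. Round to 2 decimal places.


Right Riemann sum uses right endpoints of each subinterval.
Interval: [1, 7], n = 4
dx = (7 - 1) / 4 = 3/2
Right endpoints: [5/2, 4, 11/2, 7]
f values: [375/8, 192, 3993/8, 1029]
Sum = dx * (sum of f values)
= 3/2 * 1767
= 5301/2 = 2650.50

2650.50


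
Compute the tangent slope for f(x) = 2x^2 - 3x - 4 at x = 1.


The slope of the tangent line equals f'(x) at the point.
f(x) = 2x^2 - 3x - 4
f'(x) = 4x - 3
At x = 1:
f'(1) = 4 * 1 - 3
= 4 - 3
= 1

1


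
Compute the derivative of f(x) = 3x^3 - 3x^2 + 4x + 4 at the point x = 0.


Differentiate f(x) = 3x^3 - 3x^2 + 4x + 4 term by term:
f'(x) = 9x^2 - 6x + 4
Substitute x = 0:
f'(0) = 9 * 0^2 - 6 * 0 + 4
= 0 + 0 + 4
= 4

4


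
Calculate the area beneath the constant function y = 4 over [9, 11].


The area under a constant function y = 4 is a rectangle.
Width = 11 - 9 = 2
Height = 4
Area = width * height
= 2 * 4
= 8

8


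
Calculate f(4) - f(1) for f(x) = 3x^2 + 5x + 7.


Net change = f(b) - f(a)
f(x) = 3x^2 + 5x + 7
Compute f(4):
f(4) = 3 * 4^2 + 5 * 4 + 7
= 48 + 20 + 7
= 75
Compute f(1):
f(1) = 3 * 1^2 + 5 * 1 + 7
= 3 + 5 + 7
= 15
Net change = 75 - 15 = 60

60


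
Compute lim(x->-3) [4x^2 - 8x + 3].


Since polynomials are continuous, we use direct substitution.
lim(x->-3) of 4x^2 - 8x + 3
= 4 * (-3)^2 - 8 * (-3) + 3
= 36 + 24 + 3
= 63

63


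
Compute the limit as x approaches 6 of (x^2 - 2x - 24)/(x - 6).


Direct substitution gives 0/0, so we factor the numerator.
Factor: (x^2 - 2x - 24) = (x - 6)(x + 4)
Cancel the common factor (x - 6):
(x^2 - 2x - 24)/(x - 6) = (x + 4)
Now substitute x = 6:
= (6) - (-4) = 10

10


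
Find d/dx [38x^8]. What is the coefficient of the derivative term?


We apply the power rule: d/dx [ax^n] = a*n * x^(n-1)
d/dx [38x^8]
= 38 * 8 * x^(8-1)
= 304x^7
The coefficient is 304

304


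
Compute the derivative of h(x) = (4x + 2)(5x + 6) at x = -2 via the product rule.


Let u(x) = 4x + 2 and v(x) = 5x + 6
u'(x) = 4
v'(x) = 5
Product rule: h'(x) = u'(x)*v(x) + u(x)*v'(x)
= 4 * (5x + 6) + (4x + 2) * 5
At x = -2:
u(-2) = 4 * (-2) + 2 = -6
v(-2) = 5 * (-2) + 6 = -4
h'(-2) = 4 * (-4) + (-6) * 5
= -16 - 30
= -46

-46


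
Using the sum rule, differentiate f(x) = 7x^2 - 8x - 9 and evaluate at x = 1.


Differentiate term by term using power and sum rules:
f(x) = 7x^2 - 8x - 9
f'(x) = 14x - 8
Substitute x = 1:
f'(1) = 14 * 1 - 8
= 14 - 8
= 6

6


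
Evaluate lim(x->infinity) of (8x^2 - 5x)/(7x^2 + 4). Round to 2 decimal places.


For limits at infinity with equal-degree polynomials,
we compare leading coefficients.
Numerator leading term: 8x^2
Denominator leading term: 7x^2
Divide both by x^2:
lim = (8 - 5/x) / (7 + 4/x^2)
As x -> infinity, the 1/x and 1/x^2 terms vanish:
= 8/7 ≈ 1.14

1.14


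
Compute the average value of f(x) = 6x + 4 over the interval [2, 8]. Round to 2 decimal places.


Average value = 1/(b-a) * integral from a to b of f(x) dx
First compute the integral of 6x + 4:
F(x) = 3x^2 + 4x
F(8) = 3 * 64 + 4 * 8 = 224
F(2) = 3 * 4 + 4 * 2 = 20
Integral = 224 - 20 = 204
Average = 204 / (8 - 2) = 204 / 6
= 34 = 34.00

34.00


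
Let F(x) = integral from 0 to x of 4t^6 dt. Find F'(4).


By the Fundamental Theorem of Calculus (Part 1):
If F(x) = integral from 0 to x of f(t) dt, then F'(x) = f(x)
Here f(t) = 4t^6
So F'(x) = 4x^6
Evaluate at x = 4:
F'(4) = 4 * 4^6
= 4 * 4096
= 16384

16384


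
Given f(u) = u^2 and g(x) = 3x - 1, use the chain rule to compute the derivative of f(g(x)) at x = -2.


Using the chain rule: (f(g(x)))' = f'(g(x)) * g'(x)
First, find g(-2):
g(-2) = 3 * (-2) - 1 = -7
Next, f'(u) = 2u
And g'(x) = 3
So f'(g(-2)) * g'(-2)
= 2 * (-7) * 3
= -42

-42


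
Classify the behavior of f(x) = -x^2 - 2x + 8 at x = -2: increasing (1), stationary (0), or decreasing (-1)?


Compute f'(x) to determine behavior:
f'(x) = -2x - 2
f'(-2) = -2 * (-2) - 2
= 4 - 2
= 2
Since f'(-2) > 0, the function is increasing (1)

1
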